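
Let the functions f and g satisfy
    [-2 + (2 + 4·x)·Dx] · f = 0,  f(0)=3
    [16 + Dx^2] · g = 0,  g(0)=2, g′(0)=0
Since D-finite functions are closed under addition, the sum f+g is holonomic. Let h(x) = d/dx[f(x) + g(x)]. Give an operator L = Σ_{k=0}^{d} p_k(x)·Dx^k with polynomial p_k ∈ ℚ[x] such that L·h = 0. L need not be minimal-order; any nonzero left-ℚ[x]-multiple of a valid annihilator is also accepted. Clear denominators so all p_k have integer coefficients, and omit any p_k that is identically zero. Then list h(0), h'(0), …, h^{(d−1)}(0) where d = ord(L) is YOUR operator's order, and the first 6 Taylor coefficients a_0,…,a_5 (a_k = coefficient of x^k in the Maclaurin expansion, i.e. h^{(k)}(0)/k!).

f: a_k = 3, 3, -3/2, 3/2, -15/8, 21/8, …
g: a_k = 2, 0, -16, 0, 64/3, 0, …
h₀=f+g: left-lcm gives L₀, ord ≤ 3.
h₀' ⇒ L via d/dx closure of L₀.
L = (-496 - 1024·x - 1024·x^2) + (-304 - 1632·x - 3072·x^2 - 2048·x^3)·Dx + (-31 - 64·x - 64·x^2)·Dx^2 + (-19 - 102·x - 192·x^2 - 128·x^3)·Dx^3  (order 3).
h: a_k = 3, -35, 9/2, 467/6, 105/8, -11027/120, …
ICs: h(0) = 3, h′(0) = -35, h′′(0) = 9.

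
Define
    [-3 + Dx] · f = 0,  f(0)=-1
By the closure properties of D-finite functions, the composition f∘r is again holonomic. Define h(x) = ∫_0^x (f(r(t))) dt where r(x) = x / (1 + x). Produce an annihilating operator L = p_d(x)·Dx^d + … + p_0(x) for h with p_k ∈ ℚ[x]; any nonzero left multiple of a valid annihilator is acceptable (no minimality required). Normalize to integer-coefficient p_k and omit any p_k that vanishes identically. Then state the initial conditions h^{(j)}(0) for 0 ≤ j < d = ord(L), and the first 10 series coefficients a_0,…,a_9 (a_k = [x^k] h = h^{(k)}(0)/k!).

f: a_k = -1, -3, -9/2, -9/2, -27/8, -81/40, -81/80, -243/560, -729/4480, -243/4480, …
L₀ from L_f via x↦r, Dx↦r'^{-1}Dx.
Integrate: L := L₀·Dx.
L = -3·Dx + (1 + 2·x + x^2)·Dx^2  (order 2).
h: a_k = 0, -1, -3/2, -1/2, 3/8, -3/40, -7/80, 69/560, -411/4480, 541/13440, …
ICs: h(0) = 0, h′(0) = -1.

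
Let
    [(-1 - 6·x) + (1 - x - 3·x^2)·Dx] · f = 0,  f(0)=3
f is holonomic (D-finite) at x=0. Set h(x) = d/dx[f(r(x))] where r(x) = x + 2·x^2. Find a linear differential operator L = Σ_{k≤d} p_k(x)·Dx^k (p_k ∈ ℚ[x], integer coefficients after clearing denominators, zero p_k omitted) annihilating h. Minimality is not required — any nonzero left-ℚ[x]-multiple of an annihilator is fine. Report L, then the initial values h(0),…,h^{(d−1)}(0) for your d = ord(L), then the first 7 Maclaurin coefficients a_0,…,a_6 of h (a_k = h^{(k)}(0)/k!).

f: a_k = 3, 3, 12, 21, 57, 120, 291, …
h₀=f(r): pull back L_f along r ⇒ L₀.
Derive L from L₀ (diff closure).
L = (12 + 102·x + 366·x^2 + 1008·x^3 + 2808·x^4 + 4320·x^5 + 2880·x^6) + (-1 - 9·x - 21·x^2 + 50·x^3 + 360·x^4 + 792·x^5 + 1008·x^6 + 576·x^7)·Dx  (order 1).
h: a_k = 3, 36, 207, 924, 4140, 18162, 75369, …
ICs: h(0) = 3.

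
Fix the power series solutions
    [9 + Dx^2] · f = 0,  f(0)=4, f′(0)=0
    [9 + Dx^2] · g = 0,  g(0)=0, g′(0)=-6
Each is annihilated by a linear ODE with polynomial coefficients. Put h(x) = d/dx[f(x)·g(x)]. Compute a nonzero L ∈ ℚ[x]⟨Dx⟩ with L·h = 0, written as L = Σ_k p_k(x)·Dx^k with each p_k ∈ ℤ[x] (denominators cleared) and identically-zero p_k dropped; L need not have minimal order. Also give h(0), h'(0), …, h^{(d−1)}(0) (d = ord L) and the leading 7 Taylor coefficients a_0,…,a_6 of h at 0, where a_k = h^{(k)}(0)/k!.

f: a_k = 4, 0, -18, 0, 27/2, 0, -81/20, …
g: a_k = 0, -6, 0, 9, 0, -81/20, 0, …
Product ⇒ symmetric product L₀, ord ≤ 4.
Differentiate: ansatz ord ≤ ord L₀ ⇒ L.
L = 36 + Dx^2  (order 2).
h: a_k = -24, 0, 432, 0, -1296, 0, 7776/5, …
ICs: h(0) = -24, h′(0) = 0.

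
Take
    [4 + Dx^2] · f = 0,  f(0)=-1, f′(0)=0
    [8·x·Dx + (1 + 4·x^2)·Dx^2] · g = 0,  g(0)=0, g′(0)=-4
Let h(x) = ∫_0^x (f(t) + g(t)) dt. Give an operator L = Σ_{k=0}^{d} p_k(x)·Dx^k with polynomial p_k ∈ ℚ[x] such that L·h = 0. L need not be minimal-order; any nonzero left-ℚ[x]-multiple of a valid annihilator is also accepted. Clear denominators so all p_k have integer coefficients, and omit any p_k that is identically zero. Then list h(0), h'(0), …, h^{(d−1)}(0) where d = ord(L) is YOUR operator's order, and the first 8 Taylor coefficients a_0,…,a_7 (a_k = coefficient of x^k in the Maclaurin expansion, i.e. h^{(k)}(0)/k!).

L = (-352·x + 1792·x^3 + 512·x^5)·Dx^2 + (-4 + 112·x^2 + 576·x^4 + 256·x^6)·Dx^3 + (-88·x + 448·x^3 + 128·x^5)·Dx^4 + (-1 + 28·x^2 + 144·x^4 + 64·x^6)·Dx^5  (order 5).
h: a_k = 0, -1, -2, 2/3, 4/3, -2/15, -32/15, 4/315, …
ICs: h(0) = 0, h′(0) = -1, h′′(0) = -4, h′′′(0) = 4, h′′′′(0) = 32.

f: a_k = -1, 0, 2, 0, -2/3, 0, 4/45, 0, …
g: a_k = 0, -4, 0, 16/3, 0, -64/5, 0, 256/7, …
L₀ := lclm(L_f,L_g); ord L₀ ≤ 2+2.
h=∫h₀ ⇒ L = L₀·Dx.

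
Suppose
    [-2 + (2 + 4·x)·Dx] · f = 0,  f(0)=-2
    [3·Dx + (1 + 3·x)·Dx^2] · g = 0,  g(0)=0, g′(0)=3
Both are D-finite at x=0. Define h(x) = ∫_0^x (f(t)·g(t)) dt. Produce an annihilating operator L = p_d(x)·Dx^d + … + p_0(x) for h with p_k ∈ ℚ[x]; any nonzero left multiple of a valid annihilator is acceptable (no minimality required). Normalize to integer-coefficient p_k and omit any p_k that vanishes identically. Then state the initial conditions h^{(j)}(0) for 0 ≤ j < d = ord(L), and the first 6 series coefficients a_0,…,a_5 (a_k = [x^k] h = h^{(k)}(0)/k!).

f: a_k = -2, -2, 1, -1, 5/4, -7/4, …
g: a_k = 0, 3, -9/2, 9, -81/4, 243/5, …
L₀ := L_f ⊗_s L_g (sym. prod.), ord ≤ 2.
h=∫₀ˣh₀: take L = L₀·Dx.
L = 3·x·Dx + (1 + 2·x)·Dx^2 + (1 + 7·x + 16·x^2 + 12·x^3)·Dx^3  (order 3).
h: a_k = 0, 0, -3, 1, -3/2, 3, …
ICs: h(0) = 0, h′(0) = 0, h′′(0) = -6.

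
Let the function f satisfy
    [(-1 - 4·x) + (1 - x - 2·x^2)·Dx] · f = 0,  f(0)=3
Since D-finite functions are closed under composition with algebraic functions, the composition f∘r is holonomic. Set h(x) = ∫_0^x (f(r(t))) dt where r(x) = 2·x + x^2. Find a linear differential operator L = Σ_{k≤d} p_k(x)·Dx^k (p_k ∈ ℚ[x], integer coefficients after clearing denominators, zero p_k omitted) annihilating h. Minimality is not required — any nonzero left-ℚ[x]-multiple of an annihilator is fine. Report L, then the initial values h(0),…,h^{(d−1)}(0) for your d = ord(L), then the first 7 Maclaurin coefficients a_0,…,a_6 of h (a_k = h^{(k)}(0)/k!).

L = (2 + 16·x + 8·x^2)·Dx + (-1 + 3·x + 6·x^2 + 2·x^3)·Dx^2  (order 2).
h: a_k = 0, 3, 3, 13, 39, 717/5, 527, …
ICs: h(0) = 0, h′(0) = 3.

f: a_k = 3, 3, 9, 15, 33, 63, 129, …
f∘r: x↦r, Dx↦Dx/r' in L_f ⇒ L₀.
h=∫₀ˣh₀: take L = L₀·Dx.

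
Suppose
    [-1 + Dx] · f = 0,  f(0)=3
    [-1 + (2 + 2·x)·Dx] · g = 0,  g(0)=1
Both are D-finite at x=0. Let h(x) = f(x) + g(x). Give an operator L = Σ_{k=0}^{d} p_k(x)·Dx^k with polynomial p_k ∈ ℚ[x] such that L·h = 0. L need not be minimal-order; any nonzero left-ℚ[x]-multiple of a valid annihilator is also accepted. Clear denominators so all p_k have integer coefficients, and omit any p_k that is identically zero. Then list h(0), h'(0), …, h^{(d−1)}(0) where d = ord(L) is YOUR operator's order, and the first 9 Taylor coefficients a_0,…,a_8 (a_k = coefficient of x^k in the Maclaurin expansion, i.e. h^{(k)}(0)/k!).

f: a_k = 3, 3, 3/2, 1/2, 1/8, 1/40, 1/240, 1/1680, 1/13440, …
g: a_k = 1, 1/2, -1/8, 1/16, -5/128, 7/256, -21/1024, 33/2048, -429/32768, …
Sum ⇒ L₀ = lclm(L_f,L_g) in ℚ(x)⟨Dx⟩.
L = (3 + 2·x) + (-5 - 8·x - 4·x^2)·Dx + (2 + 6·x + 4·x^2)·Dx^2  (order 2).
h: a_k = 4, 7/2, 11/8, 9/16, 11/128, 67/1280, -251/15360, 3593/215040, -44789/3440640, …
ICs: h(0) = 4, h′(0) = 7/2.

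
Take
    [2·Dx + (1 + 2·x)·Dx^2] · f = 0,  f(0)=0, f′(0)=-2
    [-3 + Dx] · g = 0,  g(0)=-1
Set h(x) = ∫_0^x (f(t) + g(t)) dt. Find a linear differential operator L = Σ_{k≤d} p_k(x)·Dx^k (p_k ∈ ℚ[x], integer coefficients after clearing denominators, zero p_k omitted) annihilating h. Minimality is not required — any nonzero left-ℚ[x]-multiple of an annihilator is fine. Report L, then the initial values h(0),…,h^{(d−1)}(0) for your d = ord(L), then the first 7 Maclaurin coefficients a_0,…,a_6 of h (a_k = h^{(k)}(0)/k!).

f: a_k = 0, -2, 2, -8/3, 4, -32/5, 32/3, …
g: a_k = -1, -3, -9/2, -9/2, -27/8, -81/40, -81/80, …
Weyl lclm of L_f,L_g ⇒ L₀ (ord ≤ 3).
h=∫h₀ ⇒ L = L₀·Dx.
L = (-42 - 36·x)·Dx^2 + (-1 - 36·x - 36·x^2)·Dx^3 + (5 + 16·x + 12·x^2)·Dx^4  (order 4).
h: a_k = 0, -1, -5/2, -5/6, -43/24, 1/8, -337/240, …
ICs: h(0) = 0, h′(0) = -1, h′′(0) = -5, h′′′(0) = -5.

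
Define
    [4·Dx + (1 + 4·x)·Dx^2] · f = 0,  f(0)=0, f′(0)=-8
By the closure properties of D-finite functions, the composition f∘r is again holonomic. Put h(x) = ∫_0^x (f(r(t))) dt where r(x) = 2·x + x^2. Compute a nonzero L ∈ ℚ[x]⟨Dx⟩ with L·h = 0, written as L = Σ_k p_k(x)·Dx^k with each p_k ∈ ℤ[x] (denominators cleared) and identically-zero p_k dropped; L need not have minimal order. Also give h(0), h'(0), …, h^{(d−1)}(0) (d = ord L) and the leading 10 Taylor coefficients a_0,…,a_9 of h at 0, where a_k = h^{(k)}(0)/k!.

f: a_k = 0, -8, 16, -128/3, 128, -2048/5, 4096/3, -32768/7, 16384, -524288/9, …
Substitute x→r, Dx→(1/r')Dx; clear ⇒ L₀.
h=∫h₀ ⇒ L = L₀·Dx.
L = (7 + 8·x + 4·x^2)·Dx^2 + (1 + 9·x + 12·x^2 + 4·x^3)·Dx^3  (order 3).
h: a_k = 0, 0, -8, 56/3, -208/3, 1552/5, -23168/15, 24704/3, -322688/7, 2408576/9, …
ICs: h(0) = 0, h′(0) = 0, h′′(0) = -16.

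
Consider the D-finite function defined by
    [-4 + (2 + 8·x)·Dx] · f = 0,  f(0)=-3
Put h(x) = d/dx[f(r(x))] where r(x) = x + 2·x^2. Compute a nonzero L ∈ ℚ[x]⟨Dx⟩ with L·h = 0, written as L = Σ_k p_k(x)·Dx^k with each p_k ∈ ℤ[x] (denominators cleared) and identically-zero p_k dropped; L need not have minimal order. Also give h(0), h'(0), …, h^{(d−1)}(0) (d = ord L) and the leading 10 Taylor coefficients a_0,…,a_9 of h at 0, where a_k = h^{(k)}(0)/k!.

f: a_k = -3, -6, 6, -12, 30, -84, 252, -792, 2574, -8580, …
h₀=f(r): pull back L_f along r ⇒ L₀.
Derive L from L₀ (diff closure).
L = 2 + (-1 - 8·x - 24·x^2 - 32·x^3)·Dx  (order 1).
h: a_k = -6, -12, 36, -72, 60, 216, -1176, 2928, -2916, -9480, …
ICs: h(0) = -6.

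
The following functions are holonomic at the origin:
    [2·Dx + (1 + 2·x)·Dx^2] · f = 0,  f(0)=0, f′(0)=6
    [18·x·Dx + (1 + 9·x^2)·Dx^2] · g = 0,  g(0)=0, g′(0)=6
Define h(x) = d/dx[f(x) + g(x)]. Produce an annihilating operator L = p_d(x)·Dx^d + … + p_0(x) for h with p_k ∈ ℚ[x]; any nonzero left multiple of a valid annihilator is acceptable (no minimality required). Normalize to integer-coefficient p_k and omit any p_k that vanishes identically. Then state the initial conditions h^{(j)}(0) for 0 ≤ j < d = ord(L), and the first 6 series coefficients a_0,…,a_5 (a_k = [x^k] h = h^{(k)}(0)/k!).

L = (-18 - 108·x + 486·x^2 + 324·x^3) + (-13 - 36·x + 135·x^2 + 972·x^3 + 648·x^4)·Dx + (-1 + 7·x + 18·x^2 + 81·x^3 + 243·x^4 + 162·x^5)·Dx^2  (order 2).
h: a_k = 12, -12, -30, -48, 582, -192, …
ICs: h(0) = 12, h′(0) = -12.

f: a_k = 0, 6, -6, 8, -12, 96/5, …
g: a_k = 0, 6, 0, -18, 0, 486/5, …
Weyl lclm of L_f,L_g ⇒ L₀ (ord ≤ 4).
h=h₀': d/dx-closure on L₀ ⇒ L.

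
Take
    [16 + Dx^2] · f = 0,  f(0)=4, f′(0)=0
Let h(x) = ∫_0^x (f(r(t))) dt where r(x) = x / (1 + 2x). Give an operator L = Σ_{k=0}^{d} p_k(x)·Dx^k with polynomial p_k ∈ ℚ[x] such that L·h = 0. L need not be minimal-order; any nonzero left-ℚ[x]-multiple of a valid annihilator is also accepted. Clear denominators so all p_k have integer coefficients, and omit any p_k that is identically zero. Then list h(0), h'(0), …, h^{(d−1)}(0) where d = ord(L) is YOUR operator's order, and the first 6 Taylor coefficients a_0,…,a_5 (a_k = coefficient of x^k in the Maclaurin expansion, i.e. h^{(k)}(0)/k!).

L = 16·Dx + (4 + 24·x + 48·x^2 + 32·x^3)·Dx^2 + (1 + 8·x + 24·x^2 + 32·x^3 + 16·x^4)·Dx^3  (order 3).
h: a_k = 0, 4, 0, -32/3, 32, -1024/15, …
ICs: h(0) = 0, h′(0) = 4, h′′(0) = 0.

f: a_k = 4, 0, -32, 0, 128/3, 0, …
L₀ from L_f via x↦r, Dx↦r'^{-1}Dx.
h=∫₀ˣh₀: take L = L₀·Dx.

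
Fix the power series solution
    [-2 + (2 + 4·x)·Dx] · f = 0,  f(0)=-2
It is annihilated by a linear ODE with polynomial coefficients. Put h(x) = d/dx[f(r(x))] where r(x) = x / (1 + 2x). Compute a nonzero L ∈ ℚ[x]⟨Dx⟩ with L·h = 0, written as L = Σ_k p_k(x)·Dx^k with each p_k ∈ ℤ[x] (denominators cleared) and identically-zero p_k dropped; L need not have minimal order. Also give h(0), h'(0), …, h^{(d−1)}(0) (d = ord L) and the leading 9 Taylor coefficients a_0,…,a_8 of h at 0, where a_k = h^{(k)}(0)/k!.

f: a_k = -2, -2, 1, -1, 5/4, -7/4, 21/8, -33/8, 429/64, …
L₀ from L_f via x↦r, Dx↦r'^{-1}Dx.
h=h₀': d/dx-closure on L₀ ⇒ L.
L = (-5 - 16·x) + (-1 - 6·x - 8·x^2)·Dx  (order 1).
h: a_k = -2, 10, -39, 141, -1995/4, 7059/4, -50435/8, 182461/8, -5347827/64, …
ICs: h(0) = -2.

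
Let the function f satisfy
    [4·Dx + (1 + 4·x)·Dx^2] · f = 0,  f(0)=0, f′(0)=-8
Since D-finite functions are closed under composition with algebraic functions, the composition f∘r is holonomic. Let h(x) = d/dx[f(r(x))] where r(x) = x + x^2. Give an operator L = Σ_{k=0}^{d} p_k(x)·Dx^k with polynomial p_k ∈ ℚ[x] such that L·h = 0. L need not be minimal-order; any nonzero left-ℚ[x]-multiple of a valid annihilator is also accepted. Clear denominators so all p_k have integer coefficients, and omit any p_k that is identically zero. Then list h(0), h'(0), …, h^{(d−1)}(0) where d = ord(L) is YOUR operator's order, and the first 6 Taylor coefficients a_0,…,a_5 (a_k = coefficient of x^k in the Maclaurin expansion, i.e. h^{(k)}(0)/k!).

f: a_k = 0, -8, 16, -128/3, 128, -2048/5, …
Substitute x→r, Dx→(1/r')Dx; clear ⇒ L₀.
Differentiate: ansatz ord ≤ ord L₀ ⇒ L.
L = 2 + (1 + 2·x)·Dx  (order 1).
h: a_k = -8, 16, -32, 64, -128, 256, …
ICs: h(0) = -8.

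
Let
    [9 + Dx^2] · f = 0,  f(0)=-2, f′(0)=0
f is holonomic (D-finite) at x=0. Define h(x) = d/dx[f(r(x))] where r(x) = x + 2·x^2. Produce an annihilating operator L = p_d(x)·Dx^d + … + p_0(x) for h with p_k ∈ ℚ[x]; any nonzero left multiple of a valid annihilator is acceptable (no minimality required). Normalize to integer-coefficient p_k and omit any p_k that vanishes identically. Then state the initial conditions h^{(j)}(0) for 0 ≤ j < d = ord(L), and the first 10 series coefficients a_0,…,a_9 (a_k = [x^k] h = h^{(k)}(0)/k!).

f: a_k = -2, 0, 9, 0, -27/4, 0, 81/40, 0, -729/2240, 0, …
f∘r: x↦r, Dx↦Dx/r' in L_f ⇒ L₀.
h=h₀': d/dx-closure on L₀ ⇒ L.
L = (57 + 144·x + 864·x^2 + 2304·x^3 + 2304·x^4) + (-12 - 48·x)·Dx + (1 + 8·x + 16·x^2)·Dx^2  (order 2).
h: a_k = 0, 18, 108, 117, -270, -19197/20, -13419/10, 29511/280, 401679/140, 10070649/2240, …
ICs: h(0) = 0, h′(0) = 18.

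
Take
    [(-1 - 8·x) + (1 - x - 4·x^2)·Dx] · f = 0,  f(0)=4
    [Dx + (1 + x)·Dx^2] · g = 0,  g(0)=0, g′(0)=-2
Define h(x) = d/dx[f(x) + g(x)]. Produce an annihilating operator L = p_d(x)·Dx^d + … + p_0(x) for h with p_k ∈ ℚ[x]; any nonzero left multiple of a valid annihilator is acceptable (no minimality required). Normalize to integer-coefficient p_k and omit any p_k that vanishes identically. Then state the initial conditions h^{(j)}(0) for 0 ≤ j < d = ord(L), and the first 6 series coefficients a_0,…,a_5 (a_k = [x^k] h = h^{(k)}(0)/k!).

f: a_k = 4, 4, 20, 36, 116, 260, …
g: a_k = 0, -2, 1, -2/3, 1/2, -2/5, …
h₀=f+g: left-lcm gives L₀, ord ≤ 3.
h=h₀': d/dx-closure on L₀ ⇒ L.
L = (74 + 562·x + 1120·x^2 + 1728·x^3 + 768·x^4) + (52 + 576·x + 1636·x^2 + 3264·x^3 + 3488·x^4 + 1280·x^5)·Dx + (-11 - 41·x - 53·x^2 + 185·x^3 + 704·x^4 + 752·x^5 + 256·x^6)·Dx^2  (order 2).
h: a_k = 2, 42, 106, 466, 1298, 4346, …
ICs: h(0) = 2, h′(0) = 42.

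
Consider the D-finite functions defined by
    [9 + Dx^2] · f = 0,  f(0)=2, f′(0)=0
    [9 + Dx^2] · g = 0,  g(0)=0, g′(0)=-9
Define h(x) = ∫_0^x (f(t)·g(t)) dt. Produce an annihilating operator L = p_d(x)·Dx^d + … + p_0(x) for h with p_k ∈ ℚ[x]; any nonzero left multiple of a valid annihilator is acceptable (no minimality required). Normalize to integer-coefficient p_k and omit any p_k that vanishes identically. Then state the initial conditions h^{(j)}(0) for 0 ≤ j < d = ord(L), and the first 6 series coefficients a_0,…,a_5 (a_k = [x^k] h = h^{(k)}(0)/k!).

L = 36·Dx^2 + Dx^4  (order 4).
h: a_k = 0, 0, -9, 0, 27, 0, …
ICs: h(0) = 0, h′(0) = 0, h′′(0) = -18, h′′′(0) = 0.

f: a_k = 2, 0, -9, 0, 27/4, 0, …
g: a_k = 0, -9, 0, 27/2, 0, -243/40, …
f·g: L₀ = L_f ⊗_s L_g, ord ≤ 2·2.
h=∫₀ˣh₀: take L = L₀·Dx.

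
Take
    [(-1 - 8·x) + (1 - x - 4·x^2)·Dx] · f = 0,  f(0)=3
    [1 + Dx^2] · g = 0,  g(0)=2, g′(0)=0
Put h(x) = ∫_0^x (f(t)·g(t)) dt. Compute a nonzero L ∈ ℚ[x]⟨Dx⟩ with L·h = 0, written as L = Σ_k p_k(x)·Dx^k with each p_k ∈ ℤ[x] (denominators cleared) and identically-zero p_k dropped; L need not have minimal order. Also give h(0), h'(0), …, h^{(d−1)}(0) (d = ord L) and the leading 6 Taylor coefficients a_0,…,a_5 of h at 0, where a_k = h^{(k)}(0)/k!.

L = (7 + x + 4·x^2)·Dx + (2 + 16·x)·Dx^2 + (-1 + x + 4·x^2)·Dx^3  (order 3).
h: a_k = 0, 6, 3, 9, 51/4, 637/20, …
ICs: h(0) = 0, h′(0) = 6, h′′(0) = 6.

f: a_k = 3, 3, 15, 27, 87, 195, …
g: a_k = 2, 0, -1, 0, 1/12, 0, …
L₀ := L_f ⊗_s L_g (sym. prod.), ord ≤ 2.
h=∫₀ˣh₀: take L = L₀·Dx.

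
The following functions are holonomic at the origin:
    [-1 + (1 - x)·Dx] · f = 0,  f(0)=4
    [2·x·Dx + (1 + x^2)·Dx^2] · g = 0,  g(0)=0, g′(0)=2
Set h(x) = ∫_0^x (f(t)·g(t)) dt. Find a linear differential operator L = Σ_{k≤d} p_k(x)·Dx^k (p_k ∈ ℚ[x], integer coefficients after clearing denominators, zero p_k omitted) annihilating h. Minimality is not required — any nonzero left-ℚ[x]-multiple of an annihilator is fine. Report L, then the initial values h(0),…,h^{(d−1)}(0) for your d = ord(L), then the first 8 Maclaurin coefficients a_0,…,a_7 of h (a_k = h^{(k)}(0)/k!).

L = 2·x·Dx + (2 - 2·x + 4·x^2)·Dx^2 + (-1 + x - x^2 + x^3)·Dx^3  (order 3).
h: a_k = 0, 0, 4, 8/3, 4/3, 16/15, 52/45, 104/105, …
ICs: h(0) = 0, h′(0) = 0, h′′(0) = 8.

f: a_k = 4, 4, 4, 4, 4, 4, 4, 4, …
g: a_k = 0, 2, 0, -2/3, 0, 2/5, 0, -2/7, …
L₀ := L_f ⊗_s L_g (sym. prod.), ord ≤ 2.
h=∫h₀ ⇒ L = L₀·Dx.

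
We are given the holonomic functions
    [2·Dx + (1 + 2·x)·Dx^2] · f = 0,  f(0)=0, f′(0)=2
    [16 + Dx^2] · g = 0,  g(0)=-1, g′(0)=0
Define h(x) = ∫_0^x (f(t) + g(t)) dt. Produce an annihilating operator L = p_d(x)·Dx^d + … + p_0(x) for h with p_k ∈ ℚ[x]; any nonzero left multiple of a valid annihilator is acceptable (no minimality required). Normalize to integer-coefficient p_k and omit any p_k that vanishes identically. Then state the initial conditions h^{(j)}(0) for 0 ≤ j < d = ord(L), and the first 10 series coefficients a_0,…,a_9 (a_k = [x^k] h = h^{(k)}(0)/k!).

L = (160 + 256·x + 256·x^2)·Dx^2 + (48 + 224·x + 384·x^2 + 256·x^3)·Dx^3 + (10 + 16·x + 16·x^2)·Dx^4 + (3 + 14·x + 24·x^2 + 16·x^3)·Dx^5  (order 5).
h: a_k = 0, -1, 1, 2, 2/3, -44/15, 16/15, -32/45, 16/7, -10592/2835, …
ICs: h(0) = 0, h′(0) = -1, h′′(0) = 2, h′′′(0) = 12, h′′′′(0) = 16.

f: a_k = 0, 2, -2, 8/3, -4, 32/5, -32/3, 128/7, -32, 512/9, …
g: a_k = -1, 0, 8, 0, -32/3, 0, 256/45, 0, -512/315, 0, …
Weyl lclm of L_f,L_g ⇒ L₀ (ord ≤ 4).
h=∫₀ˣh₀: take L = L₀·Dx.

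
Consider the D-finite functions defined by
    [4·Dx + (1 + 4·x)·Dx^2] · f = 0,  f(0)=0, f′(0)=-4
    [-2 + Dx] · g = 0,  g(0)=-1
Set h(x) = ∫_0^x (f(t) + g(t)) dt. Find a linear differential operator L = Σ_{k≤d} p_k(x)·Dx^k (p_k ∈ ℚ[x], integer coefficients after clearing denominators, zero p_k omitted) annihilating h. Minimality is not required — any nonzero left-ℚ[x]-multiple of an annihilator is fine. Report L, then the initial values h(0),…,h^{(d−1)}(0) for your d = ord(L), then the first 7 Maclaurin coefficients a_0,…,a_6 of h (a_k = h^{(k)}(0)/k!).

L = (-40 - 32·x)·Dx^2 + (14 - 16·x - 32·x^2)·Dx^3 + (3 + 16·x + 16·x^2)·Dx^4  (order 4).
h: a_k = 0, -1, -3, 2, -17/3, 38/3, -1538/45, …
ICs: h(0) = 0, h′(0) = -1, h′′(0) = -6, h′′′(0) = 12.

f: a_k = 0, -4, 8, -64/3, 64, -1024/5, 2048/3, …
g: a_k = -1, -2, -2, -4/3, -2/3, -4/15, -4/45, …
h₀=f+g: left-lcm gives L₀, ord ≤ 3.
h=∫₀ˣh₀: take L = L₀·Dx.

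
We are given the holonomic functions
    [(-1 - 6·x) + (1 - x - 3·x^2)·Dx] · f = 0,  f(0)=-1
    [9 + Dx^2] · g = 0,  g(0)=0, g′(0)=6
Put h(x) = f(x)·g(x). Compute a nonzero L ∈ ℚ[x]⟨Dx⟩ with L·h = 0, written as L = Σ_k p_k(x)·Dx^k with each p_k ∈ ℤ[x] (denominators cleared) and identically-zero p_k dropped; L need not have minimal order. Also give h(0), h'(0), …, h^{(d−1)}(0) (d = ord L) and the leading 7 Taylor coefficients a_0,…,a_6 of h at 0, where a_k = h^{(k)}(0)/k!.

L = (-3 + 9·x + 27·x^2) + (2 + 12·x)·Dx + (-1 + x + 3·x^2)·Dx^2  (order 2).
h: a_k = 0, -6, -6, -15, -33, -1641/20, -3621/20, …
ICs: h(0) = 0, h′(0) = -6.

f: a_k = -1, -1, -4, -7, -19, -40, -97, …
g: a_k = 0, 6, 0, -9, 0, 81/20, 0, …
h₀=f·g: eliminate ⇒ L₀, order ≤ 1·2.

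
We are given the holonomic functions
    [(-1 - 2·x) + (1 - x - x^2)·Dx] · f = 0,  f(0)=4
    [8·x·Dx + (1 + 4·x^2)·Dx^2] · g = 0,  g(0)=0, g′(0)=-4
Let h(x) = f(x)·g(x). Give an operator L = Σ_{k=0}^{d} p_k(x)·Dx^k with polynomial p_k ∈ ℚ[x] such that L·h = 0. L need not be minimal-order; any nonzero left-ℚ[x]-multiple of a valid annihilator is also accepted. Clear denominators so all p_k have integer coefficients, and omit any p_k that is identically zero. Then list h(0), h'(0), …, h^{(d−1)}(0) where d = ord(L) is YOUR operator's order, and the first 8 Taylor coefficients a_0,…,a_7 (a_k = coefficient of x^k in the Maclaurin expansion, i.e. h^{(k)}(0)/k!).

L = (2 + 8·x + 24·x^2) + (2 - 4·x + 16·x^2 + 24·x^3)·Dx + (-1 + x - 3·x^2 + 4·x^3 + 4·x^4)·Dx^2  (order 2).
h: a_k = 0, -16, -16, -32/3, -80/3, -1328/15, -576/5, -6032/105, …
ICs: h(0) = 0, h′(0) = -16.

f: a_k = 4, 4, 8, 12, 20, 32, 52, 84, …
g: a_k = 0, -4, 0, 16/3, 0, -64/5, 0, 256/7, …
f·g: L₀ = L_f ⊗_s L_g, ord ≤ 1·2.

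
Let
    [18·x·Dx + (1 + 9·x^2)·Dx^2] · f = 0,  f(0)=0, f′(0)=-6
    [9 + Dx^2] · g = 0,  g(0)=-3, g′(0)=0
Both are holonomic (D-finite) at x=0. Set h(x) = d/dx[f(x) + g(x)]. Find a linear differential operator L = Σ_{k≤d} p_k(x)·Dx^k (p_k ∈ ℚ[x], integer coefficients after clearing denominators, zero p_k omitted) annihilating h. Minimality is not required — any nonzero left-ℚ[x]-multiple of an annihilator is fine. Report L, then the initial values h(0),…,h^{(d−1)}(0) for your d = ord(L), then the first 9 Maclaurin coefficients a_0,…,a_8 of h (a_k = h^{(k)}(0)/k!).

L = (-1782·x + 20412·x^3 + 13122·x^5) + (-9 + 567·x^2 + 6561·x^4 + 6561·x^6)·Dx + (-198·x + 2268·x^3 + 1458·x^5)·Dx^2 + (-1 + 63·x^2 + 729·x^4 + 729·x^6)·Dx^3  (order 3).
h: a_k = -6, 27, 54, -81/2, -486, 729/40, 4374, -2187/560, -39366, …
ICs: h(0) = -6, h′(0) = 27, h′′(0) = 108.

f: a_k = 0, -6, 0, 18, 0, -486/5, 0, 4374/7, 0, …
g: a_k = -3, 0, 27/2, 0, -81/8, 0, 243/80, 0, -2187/4480, …
Weyl lclm of L_f,L_g ⇒ L₀ (ord ≤ 4).
Derive L from L₀ (diff closure).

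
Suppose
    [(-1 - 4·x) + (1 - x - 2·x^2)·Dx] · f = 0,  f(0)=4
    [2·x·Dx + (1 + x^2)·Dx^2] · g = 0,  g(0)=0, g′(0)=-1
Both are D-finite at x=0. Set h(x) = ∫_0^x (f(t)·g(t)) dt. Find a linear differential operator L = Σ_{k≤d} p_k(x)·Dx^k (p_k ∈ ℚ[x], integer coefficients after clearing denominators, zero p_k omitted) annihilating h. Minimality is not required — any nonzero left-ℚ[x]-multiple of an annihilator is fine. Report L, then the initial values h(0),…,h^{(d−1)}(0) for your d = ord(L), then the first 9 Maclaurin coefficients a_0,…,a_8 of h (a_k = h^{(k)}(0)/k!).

f: a_k = 4, 4, 12, 20, 44, 84, 172, 340, 684, …
g: a_k = 0, -1, 0, 1/3, 0, -1/5, 0, 1/7, 0, …
Product ⇒ symmetric product L₀, ord ≤ 2.
h=∫₀ˣh₀: take L = L₀·Dx.
L = (4 + 2·x + 12·x^2)·Dx + (2 + 6·x + 4·x^2 + 12·x^3)·Dx^2 + (-1 + x + x^2 + x^3 + 2·x^4)·Dx^3  (order 3).
h: a_k = 0, 0, -2, -4/3, -8/3, -56/15, -34/5, -1172/105, -2089/105, …
ICs: h(0) = 0, h′(0) = 0, h′′(0) = -4.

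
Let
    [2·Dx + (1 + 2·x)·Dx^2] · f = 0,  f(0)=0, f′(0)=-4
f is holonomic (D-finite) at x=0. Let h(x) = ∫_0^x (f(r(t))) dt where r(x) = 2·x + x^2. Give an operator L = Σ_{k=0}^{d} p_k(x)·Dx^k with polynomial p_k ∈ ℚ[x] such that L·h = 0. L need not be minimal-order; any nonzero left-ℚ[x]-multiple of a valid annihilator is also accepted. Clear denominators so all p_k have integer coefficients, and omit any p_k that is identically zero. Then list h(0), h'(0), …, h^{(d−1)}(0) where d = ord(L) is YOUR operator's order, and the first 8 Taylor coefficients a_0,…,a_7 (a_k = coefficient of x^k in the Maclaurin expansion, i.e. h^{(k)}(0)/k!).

f: a_k = 0, -4, 4, -16/3, 8, -64/5, 64/3, -256/7, …
L₀ from L_f via x↦r, Dx↦r'^{-1}Dx.
Integrate: L := L₀·Dx.
L = (3 + 4·x + 2·x^2)·Dx^2 + (1 + 5·x + 6·x^2 + 2·x^3)·Dx^3  (order 3).
h: a_k = 0, 0, -4, 4, -20/3, 68/5, -464/15, 528/7, …
ICs: h(0) = 0, h′(0) = 0, h′′(0) = -8.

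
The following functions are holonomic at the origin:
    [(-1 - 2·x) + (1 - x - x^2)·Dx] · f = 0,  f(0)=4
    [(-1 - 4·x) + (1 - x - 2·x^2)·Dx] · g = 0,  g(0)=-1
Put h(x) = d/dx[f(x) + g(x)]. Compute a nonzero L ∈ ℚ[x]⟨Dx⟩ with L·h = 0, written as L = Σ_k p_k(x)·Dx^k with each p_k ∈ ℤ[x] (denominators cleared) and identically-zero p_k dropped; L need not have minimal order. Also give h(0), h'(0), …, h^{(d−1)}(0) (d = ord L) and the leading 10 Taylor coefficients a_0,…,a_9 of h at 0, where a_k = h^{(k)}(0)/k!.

f: a_k = 4, 4, 8, 12, 20, 32, 52, 84, 136, 220, …
g: a_k = -1, -1, -3, -5, -11, -21, -43, -85, -171, -341, …
L₀ := lclm(L_f,L_g); ord L₀ ≤ 1+1.
h=h₀': d/dx-closure on L₀ ⇒ L.
L = (-6 - 120·x - 120·x^2 - 312·x^3 - 462·x^4 - 336·x^5 + 144·x^6) + (6 + 30·x + 30·x^2 + 24·x^3 - 99·x^4 - 438·x^5 - 144·x^6 + 96·x^7)·Dx + (-1 + 2·x - 7·x^2 + 2·x^3 + 48·x^4 - 13·x^5 - 69·x^6 - 8·x^7 + 12·x^8)·Dx^2  (order 2).
h: a_k = 3, 10, 21, 36, 55, 54, -7, -280, -1089, -3270, …
ICs: h(0) = 3, h′(0) = 10.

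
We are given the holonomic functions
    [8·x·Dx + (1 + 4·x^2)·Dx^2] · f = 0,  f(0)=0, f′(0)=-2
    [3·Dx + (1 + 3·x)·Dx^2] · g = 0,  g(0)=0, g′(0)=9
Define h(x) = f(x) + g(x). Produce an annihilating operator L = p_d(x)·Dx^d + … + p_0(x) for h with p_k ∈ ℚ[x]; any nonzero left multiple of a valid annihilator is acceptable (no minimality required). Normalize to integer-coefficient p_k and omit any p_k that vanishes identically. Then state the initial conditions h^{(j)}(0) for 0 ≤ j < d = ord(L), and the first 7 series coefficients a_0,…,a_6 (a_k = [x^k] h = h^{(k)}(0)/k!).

f: a_k = 0, -2, 0, 8/3, 0, -32/5, 0, …
g: a_k = 0, 9, -27/2, 27, -243/4, 729/5, -729/2, …
Sum ⇒ L₀ = lclm(L_f,L_g) in ℚ(x)⟨Dx⟩.
L = (-24 - 216·x + 288·x^2 + 288·x^3)·Dx + (-26 - 48·x - 120·x^2 + 576·x^3 + 576·x^4)·Dx^2 + (-3 - x + 24·x^2 + 32·x^3 + 144·x^4 + 144·x^5)·Dx^3  (order 3).
h: a_k = 0, 7, -27/2, 89/3, -243/4, 697/5, -729/2, …
ICs: h(0) = 0, h′(0) = 7, h′′(0) = -27.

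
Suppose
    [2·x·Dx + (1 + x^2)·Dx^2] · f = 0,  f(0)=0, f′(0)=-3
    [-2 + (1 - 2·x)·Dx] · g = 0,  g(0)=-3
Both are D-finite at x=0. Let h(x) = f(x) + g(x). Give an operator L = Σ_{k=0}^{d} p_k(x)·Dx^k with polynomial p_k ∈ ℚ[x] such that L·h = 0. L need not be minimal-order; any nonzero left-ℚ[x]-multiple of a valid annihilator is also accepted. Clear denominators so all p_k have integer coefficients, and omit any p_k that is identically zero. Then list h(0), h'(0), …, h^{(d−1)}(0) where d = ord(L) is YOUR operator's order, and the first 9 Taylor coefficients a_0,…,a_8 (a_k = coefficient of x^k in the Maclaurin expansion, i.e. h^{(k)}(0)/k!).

f: a_k = 0, -3, 0, 1, 0, -3/5, 0, 3/7, 0, …
g: a_k = -3, -6, -12, -24, -48, -96, -192, -384, -768, …
h₀=f+g: left-lcm gives L₀, ord ≤ 3.
L = (4 - 32·x - 12·x^2)·Dx + (-13 + 4·x - 25·x^2 - 12·x^3)·Dx^2 + (2 - 3·x - 3·x^3 - 2·x^4)·Dx^3  (order 3).
h: a_k = -3, -9, -12, -23, -48, -483/5, -192, -2685/7, -768, …
ICs: h(0) = -3, h′(0) = -9, h′′(0) = -24.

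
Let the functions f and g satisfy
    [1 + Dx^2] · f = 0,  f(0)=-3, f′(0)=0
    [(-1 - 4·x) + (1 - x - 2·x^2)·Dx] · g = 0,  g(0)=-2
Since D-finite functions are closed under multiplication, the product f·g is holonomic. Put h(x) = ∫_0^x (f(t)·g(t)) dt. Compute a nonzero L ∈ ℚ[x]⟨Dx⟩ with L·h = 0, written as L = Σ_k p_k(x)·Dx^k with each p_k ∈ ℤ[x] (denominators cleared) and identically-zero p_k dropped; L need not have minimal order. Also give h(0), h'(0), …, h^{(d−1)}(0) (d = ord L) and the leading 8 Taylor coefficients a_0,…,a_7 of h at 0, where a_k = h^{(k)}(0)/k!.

L = (3 + x + 2·x^2)·Dx + (2 + 8·x)·Dx^2 + (-1 + x + 2·x^2)·Dx^3  (order 3).
h: a_k = 0, 6, 3, 5, 27/4, 229/20, 445/24, 27089/840, …
ICs: h(0) = 0, h′(0) = 6, h′′(0) = 6.

f: a_k = -3, 0, 3/2, 0, -1/8, 0, 1/240, 0, …
g: a_k = -2, -2, -6, -10, -22, -42, -86, -170, …
L₀ := L_f ⊗_s L_g (sym. prod.), ord ≤ 2.
Integrate: L := L₀·Dx.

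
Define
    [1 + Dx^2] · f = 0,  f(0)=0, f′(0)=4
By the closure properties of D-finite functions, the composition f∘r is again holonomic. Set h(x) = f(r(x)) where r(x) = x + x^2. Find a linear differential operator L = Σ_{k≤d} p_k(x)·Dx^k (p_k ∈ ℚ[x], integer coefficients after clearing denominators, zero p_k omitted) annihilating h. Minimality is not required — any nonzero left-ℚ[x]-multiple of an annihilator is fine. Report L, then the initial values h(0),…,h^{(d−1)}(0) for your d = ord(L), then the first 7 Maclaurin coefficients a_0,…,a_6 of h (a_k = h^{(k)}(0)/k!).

L = (1 + 6·x + 12·x^2 + 8·x^3) - 2·Dx + (1 + 2·x)·Dx^2  (order 2).
h: a_k = 0, 4, 4, -2/3, -2, -59/30, -1/2, …
ICs: h(0) = 0, h′(0) = 4.

f: a_k = 0, 4, 0, -2/3, 0, 1/30, 0, …
Substitute x→r, Dx→(1/r')Dx; clear ⇒ L₀.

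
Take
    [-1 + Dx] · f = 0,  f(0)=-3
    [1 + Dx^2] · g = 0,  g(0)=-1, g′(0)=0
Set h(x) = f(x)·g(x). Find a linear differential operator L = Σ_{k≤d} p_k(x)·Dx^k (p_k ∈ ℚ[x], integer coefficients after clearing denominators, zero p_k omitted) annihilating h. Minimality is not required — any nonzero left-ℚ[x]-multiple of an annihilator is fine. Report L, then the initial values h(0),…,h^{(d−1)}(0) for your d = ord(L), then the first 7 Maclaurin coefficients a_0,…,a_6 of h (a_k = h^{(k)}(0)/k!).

L = 2 - 2·Dx + Dx^2  (order 2).
h: a_k = 3, 3, 0, -1, -1/2, -1/10, 0, …
ICs: h(0) = 3, h′(0) = 3.

f: a_k = -3, -3, -3/2, -1/2, -1/8, -1/40, -1/240, …
g: a_k = -1, 0, 1/2, 0, -1/24, 0, 1/720, …
Sym-product of L_f,L_g gives L₀ (≤ ord 2).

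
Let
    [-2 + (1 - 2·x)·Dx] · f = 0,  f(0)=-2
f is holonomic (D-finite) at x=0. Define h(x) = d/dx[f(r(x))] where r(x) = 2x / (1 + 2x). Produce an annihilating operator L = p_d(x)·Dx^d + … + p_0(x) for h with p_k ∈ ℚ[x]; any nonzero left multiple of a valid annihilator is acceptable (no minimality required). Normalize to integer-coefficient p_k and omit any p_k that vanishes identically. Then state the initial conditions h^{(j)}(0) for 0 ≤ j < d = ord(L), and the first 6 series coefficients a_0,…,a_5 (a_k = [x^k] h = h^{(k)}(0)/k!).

L = 4 + (-1 + 2·x)·Dx  (order 1).
h: a_k = -8, -32, -96, -256, -640, -1536, …
ICs: h(0) = -8.

f: a_k = -2, -4, -8, -16, -32, -64, …
Substitute x→r, Dx→(1/r')Dx; clear ⇒ L₀.
h=h₀': d/dx-closure on L₀ ⇒ L.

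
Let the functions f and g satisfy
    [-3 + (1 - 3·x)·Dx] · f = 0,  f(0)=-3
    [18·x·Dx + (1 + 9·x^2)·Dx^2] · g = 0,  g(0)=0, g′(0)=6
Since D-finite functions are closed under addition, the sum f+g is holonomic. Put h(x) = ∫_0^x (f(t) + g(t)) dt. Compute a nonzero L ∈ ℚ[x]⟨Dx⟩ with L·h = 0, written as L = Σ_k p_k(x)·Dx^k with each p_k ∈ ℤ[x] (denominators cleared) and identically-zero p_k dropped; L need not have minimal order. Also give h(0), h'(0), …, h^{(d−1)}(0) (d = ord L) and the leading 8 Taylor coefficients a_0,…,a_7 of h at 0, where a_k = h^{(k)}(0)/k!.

f: a_k = -3, -9, -27, -81, -243, -729, -2187, -6561, …
g: a_k = 0, 6, 0, -18, 0, 486/5, 0, -4374/7, …
h₀=f+g: left-lcm gives L₀, ord ≤ 3.
h=∫h₀ ⇒ L = L₀·Dx.
L = (-18 + 216·x + 486·x^2)·Dx^2 + (12 - 18·x + 108·x^2 + 486·x^3)·Dx^3 + (-1 + 81·x^4)·Dx^4  (order 4).
h: a_k = 0, -3, -3/2, -9, -99/4, -243/5, -1053/10, -2187/7, …
ICs: h(0) = 0, h′(0) = -3, h′′(0) = -3, h′′′(0) = -54.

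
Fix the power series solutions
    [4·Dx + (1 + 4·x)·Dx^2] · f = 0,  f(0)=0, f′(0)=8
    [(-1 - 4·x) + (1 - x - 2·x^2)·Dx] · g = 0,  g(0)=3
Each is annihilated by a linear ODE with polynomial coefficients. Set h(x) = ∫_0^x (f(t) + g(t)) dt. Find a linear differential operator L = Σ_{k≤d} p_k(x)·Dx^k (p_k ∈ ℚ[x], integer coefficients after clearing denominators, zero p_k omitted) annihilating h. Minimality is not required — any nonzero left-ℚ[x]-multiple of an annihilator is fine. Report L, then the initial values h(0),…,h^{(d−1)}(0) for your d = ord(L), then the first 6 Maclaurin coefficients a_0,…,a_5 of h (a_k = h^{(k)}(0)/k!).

f: a_k = 0, 8, -16, 128/3, -128, 2048/5, …
g: a_k = 3, 3, 9, 15, 33, 63, …
f+g: L₀ = lclm(L_f,L_g), ord ≤ 2+1.
∫: right-multiply L₀ by Dx.
L = (-156 - 624·x - 1440·x^2 - 768·x^3 - 768·x^4)·Dx^2 + (1 - 160·x - 1064·x^2 - 1952·x^3 - 1600·x^4 - 1280·x^5)·Dx^3 + (5 + 39·x + 66·x^2 - 80·x^3 - 240·x^4 - 384·x^5 - 256·x^6)·Dx^4  (order 4).
h: a_k = 0, 3, 11/2, -7/3, 173/12, -19, …
ICs: h(0) = 0, h′(0) = 3, h′′(0) = 11, h′′′(0) = -14.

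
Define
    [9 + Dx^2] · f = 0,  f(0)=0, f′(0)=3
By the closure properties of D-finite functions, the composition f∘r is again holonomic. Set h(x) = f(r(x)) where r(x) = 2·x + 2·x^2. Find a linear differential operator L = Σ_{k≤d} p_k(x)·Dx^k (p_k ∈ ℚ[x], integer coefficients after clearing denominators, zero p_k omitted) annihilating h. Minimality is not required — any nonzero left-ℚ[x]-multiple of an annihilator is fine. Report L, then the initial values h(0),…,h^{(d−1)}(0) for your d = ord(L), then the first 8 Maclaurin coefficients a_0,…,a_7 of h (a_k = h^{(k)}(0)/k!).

f: a_k = 0, 3, 0, -9/2, 0, 81/40, 0, -243/560, …
h₀=f(r): pull back L_f along r ⇒ L₀.
L = (36 + 216·x + 432·x^2 + 288·x^3) - 2·Dx + (1 + 2·x)·Dx^2  (order 2).
h: a_k = 0, 6, 6, -36, -108, -216/5, 288, 20736/35, …
ICs: h(0) = 0, h′(0) = 6.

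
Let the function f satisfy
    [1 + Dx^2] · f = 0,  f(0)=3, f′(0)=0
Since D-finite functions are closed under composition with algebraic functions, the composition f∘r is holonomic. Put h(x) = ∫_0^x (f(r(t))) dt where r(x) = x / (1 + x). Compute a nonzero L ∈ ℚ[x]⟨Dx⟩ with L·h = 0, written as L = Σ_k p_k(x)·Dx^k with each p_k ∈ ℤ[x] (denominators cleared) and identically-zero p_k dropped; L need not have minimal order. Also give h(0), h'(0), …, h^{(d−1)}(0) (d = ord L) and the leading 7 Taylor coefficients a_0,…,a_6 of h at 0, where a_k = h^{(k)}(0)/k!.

f: a_k = 3, 0, -3/2, 0, 1/8, 0, -1/240, …
Substitute x→r, Dx→(1/r')Dx; clear ⇒ L₀.
Integrate: L := L₀·Dx.
L = Dx + (2 + 6·x + 6·x^2 + 2·x^3)·Dx^2 + (1 + 4·x + 6·x^2 + 4·x^3 + x^4)·Dx^3  (order 3).
h: a_k = 0, 3, 0, -1/2, 3/4, -7/8, 11/12, …
ICs: h(0) = 0, h′(0) = 3, h′′(0) = 0.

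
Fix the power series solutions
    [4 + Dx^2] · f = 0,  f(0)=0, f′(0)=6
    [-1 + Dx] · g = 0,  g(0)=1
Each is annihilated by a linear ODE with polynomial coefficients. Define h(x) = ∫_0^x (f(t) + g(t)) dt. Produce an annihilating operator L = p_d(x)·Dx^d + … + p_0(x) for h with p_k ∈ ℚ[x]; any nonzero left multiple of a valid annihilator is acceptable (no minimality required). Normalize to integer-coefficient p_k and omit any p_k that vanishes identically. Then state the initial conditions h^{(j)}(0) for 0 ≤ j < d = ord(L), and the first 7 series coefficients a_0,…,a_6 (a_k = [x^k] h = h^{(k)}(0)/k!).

f: a_k = 0, 6, 0, -4, 0, 4/5, 0, …
g: a_k = 1, 1, 1/2, 1/6, 1/24, 1/120, 1/720, …
Sum ⇒ L₀ = lclm(L_f,L_g) in ℚ(x)⟨Dx⟩.
Integrate: L := L₀·Dx.
L = -4·Dx + 4·Dx^2 - Dx^3 + Dx^4  (order 4).
h: a_k = 0, 1, 7/2, 1/6, -23/24, 1/120, 97/720, …
ICs: h(0) = 0, h′(0) = 1, h′′(0) = 7, h′′′(0) = 1.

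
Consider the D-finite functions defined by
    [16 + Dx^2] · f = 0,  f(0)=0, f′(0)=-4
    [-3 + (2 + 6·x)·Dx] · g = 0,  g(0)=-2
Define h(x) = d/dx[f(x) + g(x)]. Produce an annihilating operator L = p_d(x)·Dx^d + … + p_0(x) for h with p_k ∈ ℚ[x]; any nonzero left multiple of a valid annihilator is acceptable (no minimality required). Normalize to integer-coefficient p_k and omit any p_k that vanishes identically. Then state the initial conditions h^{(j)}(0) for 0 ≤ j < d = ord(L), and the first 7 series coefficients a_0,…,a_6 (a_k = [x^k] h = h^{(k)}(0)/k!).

L = (-9552 - 18432·x - 27648·x^2) + (-2912 - 21024·x - 55296·x^2 - 55296·x^3)·Dx + (-597 - 1152·x - 1728·x^2)·Dx^2 + (-182 - 1314·x - 3456·x^2 - 3456·x^3)·Dx^3  (order 3).
h: a_k = -7, 9/2, 175/8, 405/16, -41899/384, 45927/256, -21685289/46080, …
ICs: h(0) = -7, h′(0) = 9/2, h′′(0) = 175/4.

f: a_k = 0, -4, 0, 32/3, 0, -128/15, 0, …
g: a_k = -2, -3, 9/4, -27/8, 405/64, -1701/128, 15309/512, …
Weyl lclm of L_f,L_g ⇒ L₀ (ord ≤ 3).
Differentiate: ansatz ord ≤ ord L₀ ⇒ L.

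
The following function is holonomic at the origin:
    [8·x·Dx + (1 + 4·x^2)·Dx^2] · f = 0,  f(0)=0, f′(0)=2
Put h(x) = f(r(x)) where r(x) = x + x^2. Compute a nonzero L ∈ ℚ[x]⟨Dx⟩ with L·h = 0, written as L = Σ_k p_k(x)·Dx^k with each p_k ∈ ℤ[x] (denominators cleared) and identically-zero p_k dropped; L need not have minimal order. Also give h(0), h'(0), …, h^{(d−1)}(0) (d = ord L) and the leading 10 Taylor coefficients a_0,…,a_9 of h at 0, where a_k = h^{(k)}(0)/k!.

L = (-2 + 8·x + 32·x^2 + 48·x^3 + 24·x^4)·Dx + (1 + 2·x + 4·x^2 + 16·x^3 + 20·x^4 + 8·x^5)·Dx^2  (order 2).
h: a_k = 0, 2, 2, -8/3, -8, -8/5, 88/3, 320/7, -64, -2656/9, …
ICs: h(0) = 0, h′(0) = 2.

f: a_k = 0, 2, 0, -8/3, 0, 32/5, 0, -128/7, 0, 512/9, …
h₀=f(r): pull back L_f along r ⇒ L₀.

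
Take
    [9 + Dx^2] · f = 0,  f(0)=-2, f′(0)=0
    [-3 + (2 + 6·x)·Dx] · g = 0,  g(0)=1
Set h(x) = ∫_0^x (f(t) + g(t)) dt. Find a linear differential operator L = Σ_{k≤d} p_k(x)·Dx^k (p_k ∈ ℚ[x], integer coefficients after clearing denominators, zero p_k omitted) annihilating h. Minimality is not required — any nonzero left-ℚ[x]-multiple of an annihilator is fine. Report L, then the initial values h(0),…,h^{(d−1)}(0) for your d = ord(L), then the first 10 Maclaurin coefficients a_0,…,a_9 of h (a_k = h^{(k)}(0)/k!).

f: a_k = -2, 0, 9, 0, -27/4, 0, 81/40, 0, -729/2240, 0, …
g: a_k = 1, 3/2, -9/8, 27/16, -405/128, 1701/256, -15309/1024, 72171/2048, -2814669/32768, 14073345/65536, …
L₀ := lclm(L_f,L_g); ord L₀ ≤ 2+1.
Integrate: L := L₀·Dx.
L = (-63 - 216·x - 324·x^2)·Dx + (18 + 198·x + 648·x^2 + 648·x^3)·Dx^2 + (-7 - 24·x - 36·x^2)·Dx^3 + (2 + 22·x + 72·x^2 + 72·x^3)·Dx^4  (order 4).
h: a_k = 0, -1, 3/4, 21/8, 27/64, -1269/640, 567/512, -66177/35840, 72171/16384, -10987407/1146880, …
ICs: h(0) = 0, h′(0) = -1, h′′(0) = 3/2, h′′′(0) = 63/4.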